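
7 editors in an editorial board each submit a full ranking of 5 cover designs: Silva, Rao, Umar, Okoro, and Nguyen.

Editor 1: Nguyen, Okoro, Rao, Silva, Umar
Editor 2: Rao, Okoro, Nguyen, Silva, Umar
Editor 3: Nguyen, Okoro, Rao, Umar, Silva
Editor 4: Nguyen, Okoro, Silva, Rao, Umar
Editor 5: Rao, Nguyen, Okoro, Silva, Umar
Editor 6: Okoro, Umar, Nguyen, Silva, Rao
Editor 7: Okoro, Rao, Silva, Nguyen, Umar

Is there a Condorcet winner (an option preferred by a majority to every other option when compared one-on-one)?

Yes

Head-to-head results (7 voters total):
Silva vs Rao: Rao wins 5–2.
Silva vs Umar: Silva wins 5–2.
Silva vs Okoro: Okoro wins 7–0.
Silva vs Nguyen: Nguyen wins 6–1.
Rao vs Umar: Rao wins 6–1.
Rao vs Okoro: Okoro wins 5–2.
Rao vs Nguyen: Nguyen wins 4–3.
Umar vs Okoro: Okoro wins 7–0.
Umar vs Nguyen: Nguyen wins 6–1.
Okoro vs Nguyen: Nguyen wins 4–3.
Nguyen beats each rival — Silva (6–1), Rao (4–3), Umar (6–1), Okoro (4–3) — so Nguyen is the Condorcet winner.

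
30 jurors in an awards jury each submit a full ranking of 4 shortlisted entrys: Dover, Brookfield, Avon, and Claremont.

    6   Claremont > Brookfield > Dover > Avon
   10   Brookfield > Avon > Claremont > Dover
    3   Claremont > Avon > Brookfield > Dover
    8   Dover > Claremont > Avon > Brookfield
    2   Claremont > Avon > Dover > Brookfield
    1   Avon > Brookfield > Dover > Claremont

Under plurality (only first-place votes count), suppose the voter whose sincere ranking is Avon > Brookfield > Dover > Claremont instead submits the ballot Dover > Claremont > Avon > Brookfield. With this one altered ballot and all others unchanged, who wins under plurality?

Claremont

First-place totals with the altered ballot: Dover 9, Brookfield 10, Avon 0, Claremont 11.
The winner is unchanged: still Claremont.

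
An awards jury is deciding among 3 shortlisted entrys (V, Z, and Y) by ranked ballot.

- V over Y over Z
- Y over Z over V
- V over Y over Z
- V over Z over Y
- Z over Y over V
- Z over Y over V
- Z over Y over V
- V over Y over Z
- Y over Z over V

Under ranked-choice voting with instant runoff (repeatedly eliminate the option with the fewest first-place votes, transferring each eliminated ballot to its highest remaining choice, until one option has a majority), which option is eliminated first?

Round 1: V 4, Z 3, Y 2. Y has the fewest and is eliminated.
Round 2: Z 5, V 4. Z has a majority.

Y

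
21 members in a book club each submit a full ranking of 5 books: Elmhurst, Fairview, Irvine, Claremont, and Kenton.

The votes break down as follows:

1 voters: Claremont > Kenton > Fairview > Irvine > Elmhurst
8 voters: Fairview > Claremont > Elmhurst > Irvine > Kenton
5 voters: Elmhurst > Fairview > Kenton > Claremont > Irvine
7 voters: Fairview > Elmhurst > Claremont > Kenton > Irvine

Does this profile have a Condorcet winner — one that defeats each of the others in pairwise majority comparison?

Head-to-head results (21 voters total):
Elmhurst vs Fairview: Fairview wins 16–5.
Elmhurst vs Irvine: Elmhurst wins 20–1.
Elmhurst vs Claremont: Elmhurst wins 12–9.
Elmhurst vs Kenton: Elmhurst wins 20–1.
Fairview vs Irvine: Fairview wins 21–0.
Fairview vs Claremont: Fairview wins 20–1.
Fairview vs Kenton: Fairview wins 20–1.
Irvine vs Claremont: Claremont wins 21–0.
Irvine vs Kenton: Kenton wins 13–8.
Claremont vs Kenton: Claremont wins 16–5.
Fairview beats each rival — Elmhurst (16–5), Irvine (21–0), Claremont (20–1), Kenton (20–1) — so Fairview is the Condorcet winner.

Yes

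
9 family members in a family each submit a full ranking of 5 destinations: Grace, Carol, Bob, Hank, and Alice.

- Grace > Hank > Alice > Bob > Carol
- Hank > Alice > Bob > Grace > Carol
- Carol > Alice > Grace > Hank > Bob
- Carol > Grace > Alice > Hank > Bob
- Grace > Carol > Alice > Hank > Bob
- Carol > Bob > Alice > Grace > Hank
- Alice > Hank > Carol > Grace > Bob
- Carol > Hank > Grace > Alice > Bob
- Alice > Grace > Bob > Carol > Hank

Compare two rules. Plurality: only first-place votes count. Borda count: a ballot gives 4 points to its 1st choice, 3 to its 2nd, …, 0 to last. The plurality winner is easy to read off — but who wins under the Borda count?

Plurality first-place counts: Grace 2, Carol 4, Bob 0, Hank 1, Alice 2 → Carol.
Borda totals: Grace 21, Carol 22, Bob 8, Hank 16, Alice 23 → Alice.

Alice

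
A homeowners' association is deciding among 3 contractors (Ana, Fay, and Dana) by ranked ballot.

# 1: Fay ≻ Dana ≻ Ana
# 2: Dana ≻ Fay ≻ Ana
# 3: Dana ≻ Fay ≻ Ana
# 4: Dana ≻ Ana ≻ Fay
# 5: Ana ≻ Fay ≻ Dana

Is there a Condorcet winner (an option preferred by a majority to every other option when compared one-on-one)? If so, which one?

Head-to-head results (5 voters total):
Ana vs Fay: Fay wins 3–2.
Ana vs Dana: Dana wins 4–1.
Fay vs Dana: Dana wins 3–2.
Dana beats each rival — Ana (4–1), Fay (3–2) — so Dana is the Condorcet winner.

Dana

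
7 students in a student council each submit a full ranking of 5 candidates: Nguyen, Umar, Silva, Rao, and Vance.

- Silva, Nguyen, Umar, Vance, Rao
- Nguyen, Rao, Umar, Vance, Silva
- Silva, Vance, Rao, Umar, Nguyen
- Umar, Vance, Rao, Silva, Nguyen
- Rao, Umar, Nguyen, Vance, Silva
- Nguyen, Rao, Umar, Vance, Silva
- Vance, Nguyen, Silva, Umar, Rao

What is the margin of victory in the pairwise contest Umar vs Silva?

Ballots ranking Umar above Silva: 4.
Ballots ranking Silva above Umar: 3.
Umar wins 4–3, a margin of 1.

1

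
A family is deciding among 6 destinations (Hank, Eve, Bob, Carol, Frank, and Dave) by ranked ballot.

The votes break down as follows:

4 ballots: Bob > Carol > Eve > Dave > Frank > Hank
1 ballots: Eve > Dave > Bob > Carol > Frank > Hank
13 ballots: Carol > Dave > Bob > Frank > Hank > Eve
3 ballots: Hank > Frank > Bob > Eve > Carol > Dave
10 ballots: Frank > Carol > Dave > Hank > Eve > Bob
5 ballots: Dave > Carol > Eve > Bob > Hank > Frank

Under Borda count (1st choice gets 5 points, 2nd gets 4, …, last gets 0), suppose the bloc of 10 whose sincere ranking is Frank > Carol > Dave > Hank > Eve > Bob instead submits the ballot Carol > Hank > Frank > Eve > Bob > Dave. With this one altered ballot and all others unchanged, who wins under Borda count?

Carol

Borda totals with the altered ballot: Hank 73, Eve 58, Bob 91, Carol 156, Frank 73, Dave 89.
The winner is unchanged: still Carol.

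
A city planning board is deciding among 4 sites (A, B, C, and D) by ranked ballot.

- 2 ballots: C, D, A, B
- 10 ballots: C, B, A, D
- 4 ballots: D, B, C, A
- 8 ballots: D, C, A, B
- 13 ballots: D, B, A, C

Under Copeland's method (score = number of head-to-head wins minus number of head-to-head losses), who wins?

D

Pairwise results:
  A vs B: B wins 27–10.
  A vs C: C wins 24–13.
  A vs D: D wins 27–10.
  B vs C: C wins 20–17.
  B vs D: D wins 27–10.
  C vs D: D wins 25–12.
Copeland scores (wins − losses):
  A: 0 − 3 = -3
  B: 1 − 2 = -1
  C: 2 − 1 = 1
  D: 3 − 0 = 3
D has the best Copeland score.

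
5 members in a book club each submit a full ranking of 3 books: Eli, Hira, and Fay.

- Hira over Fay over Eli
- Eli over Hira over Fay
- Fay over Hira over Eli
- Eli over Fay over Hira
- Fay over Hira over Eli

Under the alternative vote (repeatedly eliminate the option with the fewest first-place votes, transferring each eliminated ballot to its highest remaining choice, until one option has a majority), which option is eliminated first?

Hira

Round 1: Eli 2, Fay 2, Hira 1. Hira has the fewest and is eliminated.
Round 2: Fay 3, Eli 2. Fay has a majority.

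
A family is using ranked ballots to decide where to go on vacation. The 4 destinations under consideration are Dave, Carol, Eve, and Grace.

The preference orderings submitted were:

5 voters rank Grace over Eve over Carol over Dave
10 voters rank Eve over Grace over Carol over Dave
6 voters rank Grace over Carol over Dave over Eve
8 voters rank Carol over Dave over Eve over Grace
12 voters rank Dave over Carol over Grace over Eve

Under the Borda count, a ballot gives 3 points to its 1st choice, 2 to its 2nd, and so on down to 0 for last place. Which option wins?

Carol

Borda scores:
  Dave: 5·0 + 10·0 + 6·1 + 8·2 + 12·3 = 58
  Carol: 5·1 + 10·1 + 6·2 + 8·3 + 12·2 = 75
  Eve: 5·2 + 10·3 + 6·0 + 8·1 + 12·0 = 48
  Grace: 5·3 + 10·2 + 6·3 + 8·0 + 12·1 = 65
Carol has the highest total.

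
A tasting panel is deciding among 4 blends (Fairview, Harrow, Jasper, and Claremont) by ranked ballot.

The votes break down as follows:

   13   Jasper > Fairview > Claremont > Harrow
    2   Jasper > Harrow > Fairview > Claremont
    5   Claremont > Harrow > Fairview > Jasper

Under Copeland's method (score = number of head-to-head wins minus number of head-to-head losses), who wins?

Pairwise results:
  Fairview vs Harrow: Fairview wins 13–7.
  Fairview vs Jasper: Jasper wins 15–5.
  Fairview vs Claremont: Fairview wins 15–5.
  Harrow vs Jasper: Jasper wins 15–5.
  Harrow vs Claremont: Claremont wins 18–2.
  Jasper vs Claremont: Jasper wins 15–5.
Copeland scores (wins − losses):
  Fairview: 2 − 1 = 1
  Harrow: 0 − 3 = -3
  Jasper: 3 − 0 = 3
  Claremont: 1 − 2 = -1
Jasper has the best Copeland score.

Jasper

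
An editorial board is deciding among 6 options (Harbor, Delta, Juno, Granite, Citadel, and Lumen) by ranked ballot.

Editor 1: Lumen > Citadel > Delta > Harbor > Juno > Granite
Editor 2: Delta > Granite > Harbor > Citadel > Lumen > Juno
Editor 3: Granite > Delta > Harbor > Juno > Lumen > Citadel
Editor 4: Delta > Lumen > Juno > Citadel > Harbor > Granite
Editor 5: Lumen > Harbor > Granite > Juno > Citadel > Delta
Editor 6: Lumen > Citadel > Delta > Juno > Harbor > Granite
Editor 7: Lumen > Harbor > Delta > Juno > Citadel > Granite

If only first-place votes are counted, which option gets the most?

Lumen

First-place vote totals:
  Harbor: 0
  Delta: 2
  Juno: 0
  Granite: 1
  Citadel: 0
  Lumen: 4
Lumen has the most first-place votes.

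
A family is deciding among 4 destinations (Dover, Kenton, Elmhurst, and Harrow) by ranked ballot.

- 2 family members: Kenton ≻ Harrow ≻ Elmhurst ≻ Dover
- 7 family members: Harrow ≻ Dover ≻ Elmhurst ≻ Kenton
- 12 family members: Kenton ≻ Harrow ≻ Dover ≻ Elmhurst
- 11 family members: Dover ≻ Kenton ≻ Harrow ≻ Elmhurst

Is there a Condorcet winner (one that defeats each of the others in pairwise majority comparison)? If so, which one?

Head-to-head results (32 voters total):
Dover vs Kenton: Dover wins 18–14.
Dover vs Elmhurst: Dover wins 30–2.
Dover vs Harrow: Harrow wins 21–11.
Kenton vs Elmhurst: Kenton wins 25–7.
Kenton vs Harrow: Kenton wins 25–7.
Elmhurst vs Harrow: Harrow wins 32–0.
No candidate beats all others: Dover beats Kenton beats Harrow beats Dover, a majority cycle.

No Condorcet winner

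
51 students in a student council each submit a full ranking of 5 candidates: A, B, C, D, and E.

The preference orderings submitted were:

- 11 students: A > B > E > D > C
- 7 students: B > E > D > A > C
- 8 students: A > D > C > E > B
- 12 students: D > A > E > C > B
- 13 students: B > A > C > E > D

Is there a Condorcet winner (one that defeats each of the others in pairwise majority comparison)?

Head-to-head results (51 voters total):
A vs B: A wins 31–20.
A vs C: A wins 51–0.
A vs D: A wins 32–19.
A vs E: A wins 44–7.
B vs C: B wins 31–20.
B vs D: B wins 31–20.
B vs E: B wins 31–20.
C vs D: D wins 38–13.
C vs E: E wins 30–21.
D vs E: E wins 31–20.
A beats each rival — B (31–20), C (51–0), D (32–19), E (44–7) — so A is the Condorcet winner.

Yes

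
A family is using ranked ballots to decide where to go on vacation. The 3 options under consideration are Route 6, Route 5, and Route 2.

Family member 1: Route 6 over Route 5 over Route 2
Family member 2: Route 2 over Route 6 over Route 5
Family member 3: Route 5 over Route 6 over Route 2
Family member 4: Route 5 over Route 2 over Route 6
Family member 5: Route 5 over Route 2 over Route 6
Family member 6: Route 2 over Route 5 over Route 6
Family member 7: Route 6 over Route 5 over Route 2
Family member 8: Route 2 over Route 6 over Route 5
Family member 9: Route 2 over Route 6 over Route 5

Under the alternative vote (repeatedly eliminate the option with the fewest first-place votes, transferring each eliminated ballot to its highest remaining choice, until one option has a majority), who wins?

Route 5

Round 1: Route 2 4, Route 5 3, Route 6 2. Route 6 has the fewest and is eliminated.
Round 2: Route 5 5, Route 2 4. Route 5 has a majority.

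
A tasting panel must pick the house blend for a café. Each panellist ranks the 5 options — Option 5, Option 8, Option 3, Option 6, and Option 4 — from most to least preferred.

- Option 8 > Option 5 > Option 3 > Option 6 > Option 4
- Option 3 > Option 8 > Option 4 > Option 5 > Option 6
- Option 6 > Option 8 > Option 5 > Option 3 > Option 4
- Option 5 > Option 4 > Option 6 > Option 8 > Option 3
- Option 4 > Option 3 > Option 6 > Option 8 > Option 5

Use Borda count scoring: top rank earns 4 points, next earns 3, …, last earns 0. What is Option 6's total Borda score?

9

Borda scores:
  Option 5: 3 + 1 + 2 + 4 + 0 = 10
  Option 8: 4 + 3 + 3 + 1 + 1 = 12
  Option 3: 2 + 4 + 1 + 0 + 3 = 10
  Option 6: 1 + 0 + 4 + 2 + 2 = 9
  Option 4: 0 + 2 + 0 + 3 + 4 = 9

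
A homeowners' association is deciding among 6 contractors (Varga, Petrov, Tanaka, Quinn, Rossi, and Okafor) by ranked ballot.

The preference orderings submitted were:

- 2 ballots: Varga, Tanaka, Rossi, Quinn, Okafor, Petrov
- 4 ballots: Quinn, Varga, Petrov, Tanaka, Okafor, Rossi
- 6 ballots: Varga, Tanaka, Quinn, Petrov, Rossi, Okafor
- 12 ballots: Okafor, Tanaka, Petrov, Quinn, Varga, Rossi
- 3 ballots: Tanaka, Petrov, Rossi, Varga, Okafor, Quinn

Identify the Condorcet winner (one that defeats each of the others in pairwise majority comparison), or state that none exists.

Head-to-head results (27 voters total):
Varga vs Petrov: Petrov wins 15–12.
Varga vs Tanaka: Tanaka wins 15–12.
Varga vs Quinn: Quinn wins 16–11.
Varga vs Rossi: Varga wins 24–3.
Varga vs Okafor: Varga wins 15–12.
Petrov vs Tanaka: Tanaka wins 23–4.
Petrov vs Quinn: Petrov wins 15–12.
Petrov vs Rossi: Petrov wins 25–2.
Petrov vs Okafor: Okafor wins 14–13.
Tanaka vs Quinn: Tanaka wins 23–4.
Tanaka vs Rossi: Tanaka wins 27–0.
Tanaka vs Okafor: Tanaka wins 15–12.
Quinn vs Rossi: Quinn wins 22–5.
Quinn vs Okafor: Okafor wins 15–12.
Rossi vs Okafor: Okafor wins 16–11.
Tanaka beats each rival — Varga (15–12), Petrov (23–4), Quinn (23–4), Rossi (27–0), Okafor (15–12) — so Tanaka is the Condorcet winner.

Tanaka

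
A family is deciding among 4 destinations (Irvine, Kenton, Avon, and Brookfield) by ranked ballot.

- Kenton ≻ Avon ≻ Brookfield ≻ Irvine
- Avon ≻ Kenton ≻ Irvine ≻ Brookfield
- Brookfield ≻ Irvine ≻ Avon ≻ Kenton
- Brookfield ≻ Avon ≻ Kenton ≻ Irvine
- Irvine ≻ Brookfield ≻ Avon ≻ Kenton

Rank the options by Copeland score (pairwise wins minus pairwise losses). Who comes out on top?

Pairwise results:
  Irvine vs Kenton: Kenton wins 3–2.
  Irvine vs Avon: Avon wins 3–2.
  Irvine vs Brookfield: Brookfield wins 3–2.
  Kenton vs Avon: Avon wins 4–1.
  Kenton vs Brookfield: Brookfield wins 3–2.
  Avon vs Brookfield: Brookfield wins 3–2.
Copeland scores (wins − losses):
  Irvine: 0 − 3 = -3
  Kenton: 1 − 2 = -1
  Avon: 2 − 1 = 1
  Brookfield: 3 − 0 = 3
Brookfield has the best Copeland score.

Brookfield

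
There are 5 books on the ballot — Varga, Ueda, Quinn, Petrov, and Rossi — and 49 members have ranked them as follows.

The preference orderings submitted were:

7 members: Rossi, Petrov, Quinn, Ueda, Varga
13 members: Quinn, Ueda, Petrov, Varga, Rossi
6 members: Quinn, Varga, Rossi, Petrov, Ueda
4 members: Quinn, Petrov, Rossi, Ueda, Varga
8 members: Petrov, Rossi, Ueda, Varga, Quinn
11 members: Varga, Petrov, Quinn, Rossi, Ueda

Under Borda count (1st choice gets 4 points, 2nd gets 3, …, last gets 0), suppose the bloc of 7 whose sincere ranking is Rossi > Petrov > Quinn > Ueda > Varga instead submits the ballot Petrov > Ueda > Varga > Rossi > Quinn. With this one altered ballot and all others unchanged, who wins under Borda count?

Borda totals with the altered ballot: Varga 97, Ueda 80, Quinn 114, Petrov 137, Rossi 62.
The winner is unchanged: still Petrov.

Petrov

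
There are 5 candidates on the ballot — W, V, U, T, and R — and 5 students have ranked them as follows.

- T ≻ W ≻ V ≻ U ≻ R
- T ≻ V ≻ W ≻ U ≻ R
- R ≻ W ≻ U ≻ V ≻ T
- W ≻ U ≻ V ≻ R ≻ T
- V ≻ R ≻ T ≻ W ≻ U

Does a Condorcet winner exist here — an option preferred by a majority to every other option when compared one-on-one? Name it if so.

Head-to-head results (5 voters total):
W vs V: W wins 3–2.
W vs U: W wins 5–0.
W vs T: T wins 3–2.
W vs R: W wins 3–2.
V vs U: V wins 3–2.
V vs T: V wins 3–2.
V vs R: V wins 4–1.
U vs T: T wins 3–2.
U vs R: U wins 3–2.
T vs R: R wins 3–2.
No candidate beats all others: W beats V beats T beats W, a majority cycle.

There is no Condorcet winner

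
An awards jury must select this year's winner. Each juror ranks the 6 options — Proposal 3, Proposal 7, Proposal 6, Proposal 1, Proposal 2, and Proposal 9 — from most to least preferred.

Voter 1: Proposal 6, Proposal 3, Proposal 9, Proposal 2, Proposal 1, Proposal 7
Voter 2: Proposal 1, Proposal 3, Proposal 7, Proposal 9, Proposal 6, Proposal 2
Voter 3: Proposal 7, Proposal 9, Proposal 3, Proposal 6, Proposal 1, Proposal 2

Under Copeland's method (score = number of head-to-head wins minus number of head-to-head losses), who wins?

Proposal 3

Pairwise results:
  Proposal 3 vs Proposal 7: Proposal 3 wins 2–1.
  Proposal 3 vs Proposal 6: Proposal 3 wins 2–1.
  Proposal 3 vs Proposal 1: Proposal 3 wins 2–1.
  Proposal 3 vs Proposal 2: Proposal 3 wins 3–0.
  Proposal 3 vs Proposal 9: Proposal 3 wins 2–1.
  Proposal 7 vs Proposal 6: Proposal 7 wins 2–1.
  Proposal 7 vs Proposal 1: Proposal 1 wins 2–1.
  Proposal 7 vs Proposal 2: Proposal 7 wins 2–1.
  Proposal 7 vs Proposal 9: Proposal 7 wins 2–1.
  Proposal 6 vs Proposal 1: Proposal 6 wins 2–1.
  Proposal 6 vs Proposal 2: Proposal 6 wins 3–0.
  Proposal 6 vs Proposal 9: Proposal 9 wins 2–1.
  Proposal 1 vs Proposal 2: Proposal 1 wins 2–1.
  Proposal 1 vs Proposal 9: Proposal 9 wins 2–1.
  Proposal 2 vs Proposal 9: Proposal 9 wins 3–0.
Copeland scores (wins − losses):
  Proposal 3: 5 − 0 = 5
  Proposal 7: 3 − 2 = 1
  Proposal 6: 2 − 3 = -1
  Proposal 1: 2 − 3 = -1
  Proposal 2: 0 − 5 = -5
  Proposal 9: 3 − 2 = 1
Proposal 3 has the best Copeland score.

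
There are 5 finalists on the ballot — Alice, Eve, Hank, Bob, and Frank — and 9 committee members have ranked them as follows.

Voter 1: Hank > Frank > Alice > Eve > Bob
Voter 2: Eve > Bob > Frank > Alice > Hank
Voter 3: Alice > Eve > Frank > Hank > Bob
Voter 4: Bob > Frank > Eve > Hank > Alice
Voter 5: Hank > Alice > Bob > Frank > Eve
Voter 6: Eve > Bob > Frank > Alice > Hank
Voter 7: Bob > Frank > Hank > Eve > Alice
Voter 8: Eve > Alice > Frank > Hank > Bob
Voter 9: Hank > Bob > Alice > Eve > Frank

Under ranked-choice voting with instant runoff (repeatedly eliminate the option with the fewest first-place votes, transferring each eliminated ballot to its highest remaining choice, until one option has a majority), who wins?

Round 1: Eve 3, Hank 3, Bob 2, Alice 1, Frank 0. Frank has the fewest and is eliminated.
Round 2: Eve 3, Hank 3, Bob 2, Alice 1. Alice has the fewest and is eliminated.
Round 3: Eve 4, Hank 3, Bob 2. Bob has the fewest and is eliminated.
Round 4: Eve 5, Hank 4. Eve has a majority.

Eve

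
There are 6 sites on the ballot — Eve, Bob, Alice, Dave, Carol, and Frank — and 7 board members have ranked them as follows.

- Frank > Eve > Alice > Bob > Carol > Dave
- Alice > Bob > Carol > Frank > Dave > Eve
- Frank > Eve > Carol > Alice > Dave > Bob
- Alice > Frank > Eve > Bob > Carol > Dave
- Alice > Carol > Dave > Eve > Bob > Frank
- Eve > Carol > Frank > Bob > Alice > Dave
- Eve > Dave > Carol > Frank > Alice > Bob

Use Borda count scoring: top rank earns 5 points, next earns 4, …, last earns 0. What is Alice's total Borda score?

22

Borda scores:
  Eve: 4 + 0 + 4 + 3 + 2 + 5 + 5 = 23
  Bob: 2 + 4 + 0 + 2 + 1 + 2 + 0 = 11
  Alice: 3 + 5 + 2 + 5 + 5 + 1 + 1 = 22
  Dave: 0 + 1 + 1 + 0 + 3 + 0 + 4 = 9
  Carol: 1 + 3 + 3 + 1 + 4 + 4 + 3 = 19
  Frank: 5 + 2 + 5 + 4 + 0 + 3 + 2 = 21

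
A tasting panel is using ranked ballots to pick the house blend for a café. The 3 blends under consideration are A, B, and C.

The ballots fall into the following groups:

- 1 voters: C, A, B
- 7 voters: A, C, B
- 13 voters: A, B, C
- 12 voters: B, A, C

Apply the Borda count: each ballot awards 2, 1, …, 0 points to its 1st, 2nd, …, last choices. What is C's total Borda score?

9

Borda scores:
  A: 1 + 7·2 + 13·2 + 12·1 = 53
  B: 0 + 7·0 + 13·1 + 12·2 = 37
  C: 2 + 7·1 + 13·0 + 12·0 = 9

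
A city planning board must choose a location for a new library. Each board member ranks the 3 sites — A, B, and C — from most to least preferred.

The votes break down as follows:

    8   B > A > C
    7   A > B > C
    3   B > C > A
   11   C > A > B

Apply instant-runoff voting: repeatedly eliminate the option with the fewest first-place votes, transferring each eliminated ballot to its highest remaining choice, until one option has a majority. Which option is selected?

B

Round 1: B 11, C 11, A 7. A has the fewest and is eliminated.
Round 2: B 18, C 11. B has a majority.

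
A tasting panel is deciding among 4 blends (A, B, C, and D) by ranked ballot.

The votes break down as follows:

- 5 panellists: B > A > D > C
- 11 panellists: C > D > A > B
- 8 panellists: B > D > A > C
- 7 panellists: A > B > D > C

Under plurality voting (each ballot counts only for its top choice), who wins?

First-place vote totals:
  A: 7
  B: 13
  C: 11
  D: 0
B has the most first-place votes.

B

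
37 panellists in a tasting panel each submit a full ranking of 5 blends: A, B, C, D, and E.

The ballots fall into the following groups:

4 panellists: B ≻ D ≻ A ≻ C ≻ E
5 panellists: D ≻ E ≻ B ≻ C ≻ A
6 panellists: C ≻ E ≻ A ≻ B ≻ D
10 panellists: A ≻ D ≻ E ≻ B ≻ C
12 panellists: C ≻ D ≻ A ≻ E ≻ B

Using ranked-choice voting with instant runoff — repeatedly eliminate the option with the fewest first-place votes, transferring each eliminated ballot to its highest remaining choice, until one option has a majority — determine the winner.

Round 1: C 18, A 10, D 5, B 4, E 0. E has the fewest and is eliminated.
Round 2: C 18, A 10, D 5, B 4. B has the fewest and is eliminated.
Round 3: C 18, A 10, D 9. D has the fewest and is eliminated.
Round 4: C 23, A 14. C has a majority.

C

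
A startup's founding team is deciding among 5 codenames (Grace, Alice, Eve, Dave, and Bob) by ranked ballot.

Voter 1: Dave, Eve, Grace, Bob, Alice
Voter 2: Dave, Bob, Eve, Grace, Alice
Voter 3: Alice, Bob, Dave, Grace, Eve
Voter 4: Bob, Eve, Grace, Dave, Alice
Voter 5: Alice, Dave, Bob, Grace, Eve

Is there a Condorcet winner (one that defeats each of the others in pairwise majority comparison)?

Yes

Head-to-head results (5 voters total):
Grace vs Alice: Grace wins 3–2.
Grace vs Eve: Eve wins 3–2.
Grace vs Dave: Dave wins 4–1.
Grace vs Bob: Bob wins 4–1.
Alice vs Eve: Eve wins 3–2.
Alice vs Dave: Dave wins 3–2.
Alice vs Bob: Bob wins 3–2.
Eve vs Dave: Dave wins 4–1.
Eve vs Bob: Bob wins 4–1.
Dave vs Bob: Dave wins 3–2.
Dave beats each rival — Grace (4–1), Alice (3–2), Eve (4–1), Bob (3–2) — so Dave is the Condorcet winner.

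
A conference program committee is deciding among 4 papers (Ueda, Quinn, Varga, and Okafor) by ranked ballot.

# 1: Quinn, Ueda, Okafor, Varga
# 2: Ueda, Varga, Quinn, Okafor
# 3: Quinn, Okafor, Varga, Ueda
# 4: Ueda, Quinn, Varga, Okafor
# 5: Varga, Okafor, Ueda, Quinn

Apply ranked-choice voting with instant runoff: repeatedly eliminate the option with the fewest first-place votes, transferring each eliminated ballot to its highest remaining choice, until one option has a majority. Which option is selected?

Ueda

Round 1: Ueda 2, Quinn 2, Varga 1, Okafor 0. Okafor has the fewest and is eliminated.
Round 2: Ueda 2, Quinn 2, Varga 1. Varga has the fewest and is eliminated.
Round 3: Ueda 3, Quinn 2. Ueda has a majority.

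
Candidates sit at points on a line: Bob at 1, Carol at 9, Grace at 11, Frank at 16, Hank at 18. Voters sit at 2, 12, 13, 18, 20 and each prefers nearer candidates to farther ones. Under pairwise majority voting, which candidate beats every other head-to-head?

Grace

With single-peaked preferences on a line, the Condorcet winner is the candidate closest to the median voter.
The median voter (position 13) is closest to Grace at 11.
Check: Grace vs Bob — voters closer to Grace: 4 of 5.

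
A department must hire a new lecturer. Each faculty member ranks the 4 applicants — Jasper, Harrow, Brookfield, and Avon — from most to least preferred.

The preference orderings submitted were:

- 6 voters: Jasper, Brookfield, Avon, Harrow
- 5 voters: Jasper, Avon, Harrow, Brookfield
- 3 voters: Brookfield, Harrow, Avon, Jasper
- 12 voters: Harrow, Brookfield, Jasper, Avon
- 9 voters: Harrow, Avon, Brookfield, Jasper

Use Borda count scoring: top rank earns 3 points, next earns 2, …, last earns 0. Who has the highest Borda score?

Harrow

Borda scores:
  Jasper: 6·3 + 5·3 + 3·0 + 12·1 + 9·0 = 45
  Harrow: 6·0 + 5·1 + 3·2 + 12·3 + 9·3 = 74
  Brookfield: 6·2 + 5·0 + 3·3 + 12·2 + 9·1 = 54
  Avon: 6·1 + 5·2 + 3·1 + 12·0 + 9·2 = 37
Harrow has the highest total.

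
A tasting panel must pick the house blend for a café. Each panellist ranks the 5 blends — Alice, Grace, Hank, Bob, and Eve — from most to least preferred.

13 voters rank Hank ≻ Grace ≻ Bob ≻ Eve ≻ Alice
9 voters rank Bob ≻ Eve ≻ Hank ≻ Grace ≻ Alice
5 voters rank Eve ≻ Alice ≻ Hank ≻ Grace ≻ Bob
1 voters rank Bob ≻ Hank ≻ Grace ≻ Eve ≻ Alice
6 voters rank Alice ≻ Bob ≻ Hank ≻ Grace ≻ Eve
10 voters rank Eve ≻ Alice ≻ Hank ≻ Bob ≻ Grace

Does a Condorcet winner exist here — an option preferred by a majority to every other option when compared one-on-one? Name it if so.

Head-to-head results (44 voters total):
Alice vs Grace: Grace wins 23–21.
Alice vs Hank: Hank wins 23–21.
Alice vs Bob: Bob wins 23–21.
Alice vs Eve: Eve wins 38–6.
Grace vs Hank: Hank wins 44–0.
Grace vs Bob: Bob wins 26–18.
Grace vs Eve: Eve wins 24–20.
Hank vs Bob: Hank wins 28–16.
Hank vs Eve: Eve wins 24–20.
Bob vs Eve: Bob wins 29–15.
No candidate beats all others: Hank beats Bob beats Eve beats Hank, a majority cycle.

No Condorcet winner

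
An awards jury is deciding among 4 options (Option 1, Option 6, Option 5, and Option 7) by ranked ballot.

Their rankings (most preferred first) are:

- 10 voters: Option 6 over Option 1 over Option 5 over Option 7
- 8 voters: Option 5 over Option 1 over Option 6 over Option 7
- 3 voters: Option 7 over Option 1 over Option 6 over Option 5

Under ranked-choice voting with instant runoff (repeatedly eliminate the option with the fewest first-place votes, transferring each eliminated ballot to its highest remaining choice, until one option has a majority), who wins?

Option 6

Round 1: Option 6 10, Option 5 8, Option 7 3, Option 1 0. Option 1 has the fewest and is eliminated.
Round 2: Option 6 10, Option 5 8, Option 7 3. Option 7 has the fewest and is eliminated.
Round 3: Option 6 13, Option 5 8. Option 6 has a majority.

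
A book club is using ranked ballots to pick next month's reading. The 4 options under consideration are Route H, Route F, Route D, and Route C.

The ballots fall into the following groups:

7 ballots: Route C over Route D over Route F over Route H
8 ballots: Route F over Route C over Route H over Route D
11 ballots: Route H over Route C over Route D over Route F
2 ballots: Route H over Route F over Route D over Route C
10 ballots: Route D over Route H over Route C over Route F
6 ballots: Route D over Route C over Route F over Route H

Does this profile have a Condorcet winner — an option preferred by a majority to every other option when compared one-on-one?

Head-to-head results (44 voters total):
Route H vs Route F: Route H wins 23–21.
Route H vs Route D: Route D wins 23–21.
Route H vs Route C: Route H wins 23–21.
Route F vs Route D: Route D wins 34–10.
Route F vs Route C: Route C wins 34–10.
Route D vs Route C: Route C wins 26–18.
No candidate beats all others: Route H beats Route C beats Route D beats Route H, a majority cycle.

No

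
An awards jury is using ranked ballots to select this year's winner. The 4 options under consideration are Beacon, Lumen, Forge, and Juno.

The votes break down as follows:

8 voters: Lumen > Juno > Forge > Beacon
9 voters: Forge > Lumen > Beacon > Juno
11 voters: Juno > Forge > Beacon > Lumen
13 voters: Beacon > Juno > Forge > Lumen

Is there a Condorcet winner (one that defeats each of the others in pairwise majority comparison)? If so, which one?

There is no Condorcet winner

Head-to-head results (41 voters total):
Beacon vs Lumen: Beacon wins 24–17.
Beacon vs Forge: Forge wins 28–13.
Beacon vs Juno: Beacon wins 22–19.
Lumen vs Forge: Forge wins 33–8.
Lumen vs Juno: Juno wins 24–17.
Forge vs Juno: Juno wins 32–9.
No candidate beats all others: Beacon beats Juno beats Forge beats Beacon, a majority cycle.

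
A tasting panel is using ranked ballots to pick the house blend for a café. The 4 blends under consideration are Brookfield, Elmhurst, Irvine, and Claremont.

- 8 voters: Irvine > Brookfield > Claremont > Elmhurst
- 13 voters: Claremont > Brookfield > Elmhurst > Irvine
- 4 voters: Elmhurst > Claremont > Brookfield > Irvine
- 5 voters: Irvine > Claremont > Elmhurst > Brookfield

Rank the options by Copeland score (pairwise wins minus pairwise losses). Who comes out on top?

Pairwise results:
  Brookfield vs Elmhurst: Brookfield wins 21–9.
  Brookfield vs Irvine: Brookfield wins 17–13.
  Brookfield vs Claremont: Claremont wins 22–8.
  Elmhurst vs Irvine: Elmhurst wins 17–13.
  Elmhurst vs Claremont: Claremont wins 26–4.
  Irvine vs Claremont: Claremont wins 17–13.
Copeland scores (wins − losses):
  Brookfield: 2 − 1 = 1
  Elmhurst: 1 − 2 = -1
  Irvine: 0 − 3 = -3
  Claremont: 3 − 0 = 3
Claremont has the best Copeland score.

Claremont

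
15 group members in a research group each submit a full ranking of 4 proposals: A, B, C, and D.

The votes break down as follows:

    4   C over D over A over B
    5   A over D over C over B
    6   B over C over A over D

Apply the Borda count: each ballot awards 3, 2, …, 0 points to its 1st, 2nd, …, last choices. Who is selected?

Borda scores:
  A: 4·1 + 5·3 + 6·1 = 25
  B: 4·0 + 5·0 + 6·3 = 18
  C: 4·3 + 5·1 + 6·2 = 29
  D: 4·2 + 5·2 + 6·0 = 18
C has the highest total.

C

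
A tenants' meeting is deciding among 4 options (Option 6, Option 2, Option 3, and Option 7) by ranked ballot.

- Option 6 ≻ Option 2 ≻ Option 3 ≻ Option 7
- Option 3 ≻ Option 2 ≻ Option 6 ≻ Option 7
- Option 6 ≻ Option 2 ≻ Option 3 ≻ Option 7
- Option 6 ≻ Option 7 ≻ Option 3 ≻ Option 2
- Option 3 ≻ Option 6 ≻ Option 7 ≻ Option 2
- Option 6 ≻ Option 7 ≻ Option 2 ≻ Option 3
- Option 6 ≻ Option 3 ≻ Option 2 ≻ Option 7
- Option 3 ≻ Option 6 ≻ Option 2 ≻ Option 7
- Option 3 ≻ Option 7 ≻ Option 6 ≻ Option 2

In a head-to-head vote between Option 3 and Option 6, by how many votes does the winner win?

1

Ballots ranking Option 3 above Option 6: 4.
Ballots ranking Option 6 above Option 3: 5.
Option 6 wins 5–4, a margin of 1.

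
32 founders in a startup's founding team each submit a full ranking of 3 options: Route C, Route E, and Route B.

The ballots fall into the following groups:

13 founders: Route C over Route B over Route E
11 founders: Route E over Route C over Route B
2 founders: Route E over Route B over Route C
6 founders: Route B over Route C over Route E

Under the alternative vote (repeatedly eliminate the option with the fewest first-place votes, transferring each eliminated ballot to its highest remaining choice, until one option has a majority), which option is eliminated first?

Route B

Round 1: Route C 13, Route E 13, Route B 6. Route B has the fewest and is eliminated.
Round 2: Route C 19, Route E 13. Route C has a majority.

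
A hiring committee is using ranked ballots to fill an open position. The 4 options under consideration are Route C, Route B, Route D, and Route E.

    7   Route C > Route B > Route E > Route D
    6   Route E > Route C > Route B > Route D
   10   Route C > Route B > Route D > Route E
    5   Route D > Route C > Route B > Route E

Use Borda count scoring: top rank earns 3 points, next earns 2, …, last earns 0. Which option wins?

Borda scores:
  Route C: 7·3 + 6·2 + 10·3 + 5·2 = 73
  Route B: 7·2 + 6·1 + 10·2 + 5·1 = 45
  Route D: 7·0 + 6·0 + 10·1 + 5·3 = 25
  Route E: 7·1 + 6·3 + 10·0 + 5·0 = 25
Route C has the highest total.

Route C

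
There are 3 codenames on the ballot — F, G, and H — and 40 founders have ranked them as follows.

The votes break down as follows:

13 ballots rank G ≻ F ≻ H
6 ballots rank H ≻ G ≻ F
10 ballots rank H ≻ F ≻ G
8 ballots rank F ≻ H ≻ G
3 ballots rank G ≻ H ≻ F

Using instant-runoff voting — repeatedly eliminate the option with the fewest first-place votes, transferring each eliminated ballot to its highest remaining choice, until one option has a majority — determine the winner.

Round 1: G 16, H 16, F 8. F has the fewest and is eliminated.
Round 2: H 24, G 16. H has a majority.

H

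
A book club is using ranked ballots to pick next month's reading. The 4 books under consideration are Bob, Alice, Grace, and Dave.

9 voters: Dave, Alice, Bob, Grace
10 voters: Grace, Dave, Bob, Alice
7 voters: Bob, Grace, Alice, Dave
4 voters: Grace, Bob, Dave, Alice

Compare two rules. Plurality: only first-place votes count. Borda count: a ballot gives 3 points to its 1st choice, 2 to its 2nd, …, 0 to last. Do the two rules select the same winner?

Yes

Plurality first-place counts: Bob 7, Alice 0, Grace 14, Dave 9 → Grace.
Borda totals: Bob 48, Alice 25, Grace 56, Dave 51 → Grace.
The two rules agree on Grace.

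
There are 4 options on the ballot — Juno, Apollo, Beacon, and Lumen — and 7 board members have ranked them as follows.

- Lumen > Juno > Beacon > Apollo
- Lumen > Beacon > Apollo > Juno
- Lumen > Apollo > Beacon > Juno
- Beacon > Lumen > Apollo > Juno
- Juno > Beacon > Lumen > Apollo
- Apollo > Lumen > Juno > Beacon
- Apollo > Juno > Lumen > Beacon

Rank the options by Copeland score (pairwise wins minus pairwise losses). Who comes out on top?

Pairwise results:
  Juno vs Apollo: Apollo wins 5–2.
  Juno vs Beacon: Juno wins 4–3.
  Juno vs Lumen: Lumen wins 5–2.
  Apollo vs Beacon: Beacon wins 4–3.
  Apollo vs Lumen: Lumen wins 5–2.
  Beacon vs Lumen: Lumen wins 5–2.
Copeland scores (wins − losses):
  Juno: 1 − 2 = -1
  Apollo: 1 − 2 = -1
  Beacon: 1 − 2 = -1
  Lumen: 3 − 0 = 3
Lumen has the best Copeland score.

Lumen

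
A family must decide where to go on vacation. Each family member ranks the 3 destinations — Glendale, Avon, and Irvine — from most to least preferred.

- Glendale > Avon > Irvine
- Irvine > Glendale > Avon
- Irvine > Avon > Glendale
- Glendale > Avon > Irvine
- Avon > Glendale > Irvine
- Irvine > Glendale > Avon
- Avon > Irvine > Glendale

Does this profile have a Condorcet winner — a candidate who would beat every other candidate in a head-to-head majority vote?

Head-to-head results (7 voters total):
Glendale vs Avon: Glendale wins 4–3.
Glendale vs Irvine: Irvine wins 4–3.
Avon vs Irvine: Avon wins 4–3.
No candidate beats all others: Glendale beats Avon beats Irvine beats Glendale, a majority cycle.

No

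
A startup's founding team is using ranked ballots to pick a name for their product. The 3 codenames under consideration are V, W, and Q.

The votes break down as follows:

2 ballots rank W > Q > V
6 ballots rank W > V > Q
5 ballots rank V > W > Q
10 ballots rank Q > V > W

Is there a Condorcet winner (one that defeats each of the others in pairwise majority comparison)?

Head-to-head results (23 voters total):
V vs W: V wins 15–8.
V vs Q: Q wins 12–11.
W vs Q: W wins 13–10.
No candidate beats all others: V beats W beats Q beats V, a majority cycle.

No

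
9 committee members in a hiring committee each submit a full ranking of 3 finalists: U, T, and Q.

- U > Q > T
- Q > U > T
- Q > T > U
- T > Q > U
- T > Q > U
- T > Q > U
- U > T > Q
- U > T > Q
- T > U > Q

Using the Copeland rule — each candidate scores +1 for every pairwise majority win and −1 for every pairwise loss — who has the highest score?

Pairwise results:
  U vs T: T wins 5–4.
  U vs Q: Q wins 5–4.
  T vs Q: T wins 6–3.
Copeland scores (wins − losses):
  U: 0 − 2 = -2
  T: 2 − 0 = 2
  Q: 1 − 1 = 0
T has the best Copeland score.

T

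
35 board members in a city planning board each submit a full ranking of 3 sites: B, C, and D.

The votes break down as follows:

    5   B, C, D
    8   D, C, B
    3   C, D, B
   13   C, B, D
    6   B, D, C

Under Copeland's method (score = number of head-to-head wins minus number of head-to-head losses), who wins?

Pairwise results:
  B vs C: C wins 24–11.
  B vs D: B wins 24–11.
  C vs D: C wins 21–14.
Copeland scores (wins − losses):
  B: 1 − 1 = 0
  C: 2 − 0 = 2
  D: 0 − 2 = -2
C has the best Copeland score.

C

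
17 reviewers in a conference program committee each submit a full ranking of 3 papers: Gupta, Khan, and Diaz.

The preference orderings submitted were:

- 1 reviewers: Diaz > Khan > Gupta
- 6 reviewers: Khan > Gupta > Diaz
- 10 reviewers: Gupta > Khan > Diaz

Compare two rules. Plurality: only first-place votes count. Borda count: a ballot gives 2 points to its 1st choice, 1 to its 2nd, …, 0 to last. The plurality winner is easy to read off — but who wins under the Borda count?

Gupta

Plurality first-place counts: Gupta 10, Khan 6, Diaz 1 → Gupta.
Borda totals: Gupta 26, Khan 23, Diaz 2 → Gupta.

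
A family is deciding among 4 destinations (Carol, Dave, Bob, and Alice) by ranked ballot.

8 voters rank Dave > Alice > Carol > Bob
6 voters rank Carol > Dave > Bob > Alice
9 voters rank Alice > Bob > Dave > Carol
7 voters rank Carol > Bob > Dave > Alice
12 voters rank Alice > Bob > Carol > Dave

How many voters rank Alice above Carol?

Ballots ranking Alice above Carol: 8+9+12 = 29.
Ballots ranking Carol above Alice: 6+7 = 13.
So 29 of 42 voters prefer Alice to Carol.

29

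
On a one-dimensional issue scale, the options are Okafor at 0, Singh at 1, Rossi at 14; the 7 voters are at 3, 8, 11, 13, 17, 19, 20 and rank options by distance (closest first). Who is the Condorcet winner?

Rossi

With single-peaked preferences on a line, the Condorcet winner is the candidate closest to the median voter.
The median voter (position 13) is closest to Rossi at 14.
Check: Rossi vs Okafor — voters closer to Rossi: 6 of 7.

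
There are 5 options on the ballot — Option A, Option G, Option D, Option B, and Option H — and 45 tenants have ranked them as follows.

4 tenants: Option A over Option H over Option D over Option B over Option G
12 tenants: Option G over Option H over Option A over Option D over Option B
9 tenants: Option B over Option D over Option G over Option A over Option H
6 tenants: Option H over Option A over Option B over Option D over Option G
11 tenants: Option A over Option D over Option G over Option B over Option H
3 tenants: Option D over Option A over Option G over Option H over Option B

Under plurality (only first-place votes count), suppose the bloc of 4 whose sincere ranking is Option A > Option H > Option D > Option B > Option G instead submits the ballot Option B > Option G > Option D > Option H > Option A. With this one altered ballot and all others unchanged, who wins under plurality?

Option B

First-place totals with the altered ballot: Option A 11, Option G 12, Option D 3, Option B 13, Option H 6.
The switch changes the winner from Option A to Option B.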